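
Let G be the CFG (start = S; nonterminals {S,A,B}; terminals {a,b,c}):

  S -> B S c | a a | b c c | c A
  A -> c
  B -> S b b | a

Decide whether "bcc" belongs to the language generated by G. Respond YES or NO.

Convert to CNF:
  S -> B X4 | T0 X5 | T1 A | T2 T2
  A -> c
  B -> S X3 | a
  T0 -> b
  T1 -> c
  T2 -> a
  X3 -> T0 T0
  X4 -> S T1
  X5 -> T1 T1

CYK table (by increasing span):
  [0..0]={T0}  "b"  orig:{}
  [1..1]={A,T1}  "c"  orig:{A}
  [2..2]={A,T1}  "c"  orig:{A}
  [0..1]=∅  "bc"
  [1..2]={S,X5}  "cc"  orig:{S}
  [0..2]={S}  "bcc"

S ∈ T[0,2] ⇒ YES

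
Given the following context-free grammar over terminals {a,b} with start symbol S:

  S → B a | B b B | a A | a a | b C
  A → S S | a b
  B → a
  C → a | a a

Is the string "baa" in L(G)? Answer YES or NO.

CNF form of G:
  S -> B T0 | B X2 | T0 A | T0 T0 | T1 C
  A -> S S | T0 T1
  B -> a
  C -> T0 T0 | a
  T0 -> a
  T1 -> b
  X2 -> T1 B

Fill CYK table bottom-up:
  [0..0]={T1}  "b"  orig:{}
  [1..1]={B,C,T0}  "a"  orig:{B,C}
  [2..2]={B,C,T0}  "a"  orig:{B,C}
  [0..1]={S,X2}  "ba"  orig:{S}
  [1..2]={C,S}  "aa"
  [0..2]={S}  "baa"

S ∈ T[0,2] ⇒ YES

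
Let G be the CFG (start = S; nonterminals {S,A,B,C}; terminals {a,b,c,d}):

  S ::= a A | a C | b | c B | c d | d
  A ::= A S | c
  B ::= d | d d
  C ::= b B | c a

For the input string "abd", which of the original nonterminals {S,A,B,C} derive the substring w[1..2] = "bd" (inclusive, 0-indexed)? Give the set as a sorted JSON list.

Convert to CNF:
  S -> T2 B | T2 T0 | T3 A | T3 C | b | d
  A -> A S | c
  B -> T0 T0 | d
  C -> T1 B | T2 T3
  T0 -> d
  T1 -> b
  T2 -> c
  T3 -> a

CYK fill — only the sub-triangle for w[1..2]:
  [1..1]={S,T1}  "b"  orig:{S}
  [2..2]={B,S,T0}  "d"  orig:{B,S}
  [1..2]={C}  "bd"

Original NTs in T[1,2] deriving "bd": ["C"]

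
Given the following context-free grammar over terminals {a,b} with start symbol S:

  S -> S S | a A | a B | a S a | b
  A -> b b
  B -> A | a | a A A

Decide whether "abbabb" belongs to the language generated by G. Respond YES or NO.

CNF form of G:
  S -> S S | T1 A | T1 B | T1 X3 | b
  A -> T0 T0
  B -> T0 T0 | T1 X2 | a
  T0 -> b
  T1 -> a
  X2 -> A A
  X3 -> S T1

Fill CYK table bottom-up:
  [0..0]={B,T1}  "a"  orig:{B}
  [1..1]={S,T0}  "b"  orig:{S}
  [2..2]={S,T0}  "b"  orig:{S}
  [3..3]={B,T1}  "a"  orig:{B}
  [4..4]={S,T0}  "b"  orig:{S}
  [5..5]={S,T0}  "b"  orig:{S}
  [0..1]=∅  "ab"
  [1..2]={A,B,S}  "bb"
  [2..3]={X3}  "ba"  orig:{}
  [3..4]=∅  "ab"
  [4..5]={A,B,S}  "bb"
  [0..2]={S}  "abb"
  [1..3]={X3}  "bba"  orig:{}
  [2..4]=∅  "bab"
  [3..5]={S}  "abb"
  [0..3]={S,X3}  "abba"  orig:{S}
  [1..4]=∅  "bbab"
  [2..5]={S}  "babb"
  [0..4]={S}  "abbab"
  [1..5]={S}  "bbabb"
  [0..5]={S}  "abbabb"

S ∈ T[0,5] ⇒ YES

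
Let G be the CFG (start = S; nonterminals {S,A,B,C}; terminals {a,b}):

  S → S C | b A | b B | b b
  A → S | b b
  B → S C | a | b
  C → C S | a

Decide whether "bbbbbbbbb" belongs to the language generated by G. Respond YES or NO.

CNF form of G:
  S -> S C | T0 A | T0 B | T0 T0
  A -> S C | T0 A | T0 B | T0 T0
  B -> S C | a | b
  C -> C S | a
  T0 -> b

CYK fill:
  [0..0]={B,T0}  "b"  orig:{B}
  [1..1]={B,T0}  "b"  orig:{B}
  [2..2]={B,T0}  "b"  orig:{B}
  [3..3]={B,T0}  "b"  orig:{B}
  [4..4]={B,T0}  "b"  orig:{B}
  [5..5]={B,T0}  "b"  orig:{B}
  [6..6]={B,T0}  "b"  orig:{B}
  [7..7]={B,T0}  "b"  orig:{B}
  [8..8]={B,T0}  "b"  orig:{B}
  [0..1]={A,S}  "bb"
  [1..2]={A,S}  "bb"
  [2..3]={A,S}  "bb"
  [3..4]={A,S}  "bb"
  [4..5]={A,S}  "bb"
  [5..6]={A,S}  "bb"
  [6..7]={A,S}  "bb"
  [7..8]={A,S}  "bb"
  [0..2]={A,S}  "bbb"
  [1..3]={A,S}  "bbb"
  [2..4]={A,S}  "bbb"
  [3..5]={A,S}  "bbb"
  [4..6]={A,S}  "bbb"
  [5..7]={A,S}  "bbb"
  [6..8]={A,S}  "bbb"
  [0..3]={A,S}  "bbbb"
  [1..4]={A,S}  "bbbb"
  [2..5]={A,S}  "bbbb"
  [3..6]={A,S}  "bbbb"
  [4..7]={A,S}  "bbbb"
  [5..8]={A,S}  "bbbb"
  [0..4]={A,S}  "bbbbb"
  [1..5]={A,S}  "bbbbb"
  [2..6]={A,S}  "bbbbb"
  [3..7]={A,S}  "bbbbb"
  [4..8]={A,S}  "bbbbb"
  [0..5]={A,S}  "bbbbbb"
  [1..6]={A,S}  "bbbbbb"
  [2..7]={A,S}  "bbbbbb"
  [3..8]={A,S}  "bbbbbb"
  [0..6]={A,S}  "bbbbbbb"
  [1..7]={A,S}  "bbbbbbb"
  [2..8]={A,S}  "bbbbbbb"
  [0..7]={A,S}  "bbbbbbbb"
  [1..8]={A,S}  "bbbbbbbb"
  [0..8]={A,S}  "bbbbbbbbb"

S ∈ T[0,8] ⇒ YES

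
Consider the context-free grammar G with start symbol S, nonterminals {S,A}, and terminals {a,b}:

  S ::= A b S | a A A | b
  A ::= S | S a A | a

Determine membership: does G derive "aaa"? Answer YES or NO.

Convert to CNF:
  S -> A X5 | T1 X6 | b
  A -> A X2 | S X3 | T1 X4 | a | b
  T0 -> b
  T1 -> a
  X2 -> T0 S
  X3 -> T1 A
  X4 -> A A
  X5 -> T0 S
  X6 -> A A

Fill CYK table bottom-up:
  T[0,0] 'a' = {A,T1}  orig:{A}
  T[1,1] 'a' = {A,T1}  orig:{A}
  T[2,2] 'a' = {A,T1}  orig:{A}
  T[0,1] 'aa' = {X3,X4,X6}  orig:{}
  T[1,2] 'aa' = {X3,X4,X6}  orig:{}
  T[0,2] 'aaa' = {A,S}

S ∈ T[0,2] ⇒ YES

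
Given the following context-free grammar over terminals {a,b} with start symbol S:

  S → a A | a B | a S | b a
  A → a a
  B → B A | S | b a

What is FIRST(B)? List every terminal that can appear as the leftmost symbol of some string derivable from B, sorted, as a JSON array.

Compute FIRST by fixpoint:
iter 1:
  A via A→a a: +{a}
  B via B→b a: +{b}
  S via S→a A: +{a}
  S via S→b a: +{b}
  FIRST(S)={a,b}  FIRST(A)={a}  FIRST(B)={b}
iter 2:
  B via B→S: +{a}
  FIRST(S)={a,b}  FIRST(A)={a}  FIRST(B)={a,b}
iter 3: — fixpoint
  FIRST(S)={a,b}  FIRST(A)={a}  FIRST(B)={a,b}

FIRST(B) = ["a", "b"]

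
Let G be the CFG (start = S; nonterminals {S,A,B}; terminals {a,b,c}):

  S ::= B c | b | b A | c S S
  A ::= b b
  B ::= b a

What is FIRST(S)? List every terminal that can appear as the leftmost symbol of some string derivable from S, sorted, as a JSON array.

Compute FIRST by fixpoint:
pass 1:
  A via A→b b: +{b}
  B via B→b a: +{b}
  S via S→B c: +{b}
  S via S→c S S: +{c}
  FIRST[S]={b,c}  FIRST[A]={b}  FIRST[B]={b}
pass 2: — fixpoint
  FIRST[S]={b,c}  FIRST[A]={b}  FIRST[B]={b}

FIRST(S) = ["b", "c"]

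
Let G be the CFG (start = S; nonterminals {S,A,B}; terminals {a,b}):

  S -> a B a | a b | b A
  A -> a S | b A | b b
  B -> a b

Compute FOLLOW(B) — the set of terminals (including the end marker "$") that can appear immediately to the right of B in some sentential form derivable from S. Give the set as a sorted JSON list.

FIRST sets, iterate to fixpoint:
pass 1:
  A via A→a S: +{a}
  A via A→b A: +{b}
  B via B→a b: +{a}
  S via S→a B a: +{a}
  S via S→b A: +{b}
  FIRST(S)={a,b}  FIRST(A)={a,b}  FIRST(B)={a}
pass 2: — fixpoint
  FIRST(S)={a,b}  FIRST(A)={a,b}  FIRST(B)={a}

FOLLOW sets:
seed FOLLOW(S) with $
iter 1:
  S→a B a: FOLLOW(B) ⊇ FIRST(a) = {a}; new: +{a}
  S→b A: FOLLOW(A) ⊇ FOLLOW(S) ⊇ {$}; new: +{$}
  FOLLOW(S)={$}  FOLLOW(A)={$}  FOLLOW(B)={a}
iter 2: done
  FOLLOW(S)={$}  FOLLOW(A)={$}  FOLLOW(B)={a}

FOLLOW(B) = ["a"]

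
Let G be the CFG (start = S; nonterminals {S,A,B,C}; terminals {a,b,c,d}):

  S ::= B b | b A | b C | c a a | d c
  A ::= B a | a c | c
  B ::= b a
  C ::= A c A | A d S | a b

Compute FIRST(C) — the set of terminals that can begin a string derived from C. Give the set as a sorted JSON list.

FIRST iteration:
[1]
  A via A→a c: +{a}
  A via A→c: +{c}
  B via B→b a: +{b}
  C via C→A c A: +{a,c}
  S via S→B b: +{b}
  S via S→c a a: +{c}
  S via S→d c: +{d}
  FIRST[S]={b,c,d}  FIRST[A]={a,c}  FIRST[B]={b}  FIRST[C]={a,c}
[2]
  A via A→B a: +{b}
  C via C→A c A: +{b}
  FIRST[S]={b,c,d}  FIRST[A]={a,b,c}  FIRST[B]={b}  FIRST[C]={a,b,c}
[3] — fixpoint
  FIRST[S]={b,c,d}  FIRST[A]={a,b,c}  FIRST[B]={b}  FIRST[C]={a,b,c}

FIRST(C) = ["a", "b", "c"]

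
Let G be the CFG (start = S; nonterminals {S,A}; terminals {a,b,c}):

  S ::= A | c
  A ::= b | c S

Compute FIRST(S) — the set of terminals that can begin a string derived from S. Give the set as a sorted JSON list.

FIRST sets, iterate to fixpoint:
pass 1:
  A via A→b: +{b}
  A via A→c S: +{c}
  S via S→A: +{b,c}
  FIRST(S)={b,c}  FIRST(A)={b,c}
pass 2: (stable)
  FIRST(S)={b,c}  FIRST(A)={b,c}

FIRST(S) = ["b", "c"]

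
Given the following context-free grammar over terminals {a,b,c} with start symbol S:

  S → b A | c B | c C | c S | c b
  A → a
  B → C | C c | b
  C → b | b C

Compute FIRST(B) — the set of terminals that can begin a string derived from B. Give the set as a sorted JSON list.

Compute FIRST by fixpoint:
[1]
  A via A→a: +{a}
  B via B→b: +{b}
  C via C→b: +{b}
  S via S→b A: +{b}
  S via S→c B: +{c}
  FIRST(S)={b,c}  FIRST(A)={a}  FIRST(B)={b}  FIRST(C)={b}
[2] done
  FIRST(S)={b,c}  FIRST(A)={a}  FIRST(B)={b}  FIRST(C)={b}

FIRST(B) = ["b"]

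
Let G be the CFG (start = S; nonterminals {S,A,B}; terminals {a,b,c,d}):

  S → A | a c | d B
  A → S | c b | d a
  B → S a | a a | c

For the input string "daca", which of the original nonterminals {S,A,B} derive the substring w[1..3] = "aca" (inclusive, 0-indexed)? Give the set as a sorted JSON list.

CNF form of G:
  S -> T0 T1 | T1 T2 | T3 B | T3 T0
  A -> T0 T1 | T1 T2 | T3 B | T3 T0
  B -> S T0 | T0 T0 | c
  T0 -> a
  T1 -> c
  T2 -> b
  T3 -> d

Fill CYK table bottom-up (cells [i..j] with 1 ≤ i ≤ j ≤ 3 only):
  [1..1]={T0}  "a"  orig:{}
  [2..2]={B,T1}  "c"  orig:{B}
  [3..3]={T0}  "a"  orig:{}
  [1..2]={A,S}  "ac"
  [2..3]=∅  "ca"
  [1..3]={B}  "aca"

Original NTs in T[1,3] deriving "aca": ["B"]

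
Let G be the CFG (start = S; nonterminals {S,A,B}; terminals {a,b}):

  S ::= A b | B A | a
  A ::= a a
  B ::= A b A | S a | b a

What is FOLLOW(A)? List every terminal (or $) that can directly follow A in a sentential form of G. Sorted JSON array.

FIRST sets, iterate to fixpoint:
pass 1:
  A via A→a a: +{a}
  B via B→A b A: +{a}
  B via B→b a: +{b}
  S via S→A b: +{a}
  S via S→B A: +{b}
  FIRST[S]={a,b}  FIRST[A]={a}  FIRST[B]={a,b}
pass 2: done
  FIRST[S]={a,b}  FIRST[A]={a}  FIRST[B]={a,b}

FOLLOW iteration:
initialize: $ ∈ FOLLOW(S)
iter 1:
  B→A b A: FOLLOW(A) ⊇ FIRST(b) = {b}; new: +{b}
  B→S a: FOLLOW(S) ⊇ FIRST(a) = {a}; new: +{a}
  S→B A: FOLLOW(B) ⊇ FIRST(A) = {a}; new: +{a}
  S→B A: FOLLOW(A) ⊇ FOLLOW(S) ⊇ {$,a}; new: +{$,a}
  S: {$,a}  A: {$,a,b}  B: {a}
iter 2: (no change)
  S: {$,a}  A: {$,a,b}  B: {a}

FOLLOW(A) = ["$", "a", "b"]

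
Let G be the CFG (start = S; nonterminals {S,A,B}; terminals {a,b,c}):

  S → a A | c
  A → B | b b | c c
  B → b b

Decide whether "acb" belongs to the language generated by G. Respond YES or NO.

Convert to CNF:
  S -> T2 A | c
  A -> T0 T0 | T1 T1
  B -> T0 T0
  T0 -> b
  T1 -> c
  T2 -> a

Fill CYK table bottom-up:
  cell(0,0) a: {T2}  orig:{}
  cell(1,1) c: {S,T1}  orig:{S}
  cell(2,2) b: {T0}  orig:{}
  cell(0,1) ac: ∅
  cell(1,2) cb: ∅
  cell(0,2) acb: ∅

S ∉ T[0,2] ⇒ NO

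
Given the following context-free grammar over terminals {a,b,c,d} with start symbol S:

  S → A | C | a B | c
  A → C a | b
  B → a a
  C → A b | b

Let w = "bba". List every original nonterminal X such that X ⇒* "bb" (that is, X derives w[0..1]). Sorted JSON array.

CNF form of G:
  S -> A T1 | C T0 | T0 B | b | c
  A -> C T0 | b
  B -> T0 T0
  C -> A T1 | b
  T0 -> a
  T1 -> b

CYK fill (cells [i..j] with 0 ≤ i ≤ j ≤ 1 only):
  [0..0]={A,C,S,T1}  "b"  orig:{A,C,S}
  [1..1]={A,C,S,T1}  "b"  orig:{A,C,S}
  [0..1]={C,S}  "bb"

Original NTs in T[0,1] deriving "bb": ["C", "S"]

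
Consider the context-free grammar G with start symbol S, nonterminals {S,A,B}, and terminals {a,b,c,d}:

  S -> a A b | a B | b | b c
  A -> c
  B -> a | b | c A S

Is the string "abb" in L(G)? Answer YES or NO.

CNF form of G:
  S -> T1 B | T1 X4 | T2 T0 | b
  A -> c
  B -> T0 X3 | a | b
  T0 -> c
  T1 -> a
  T2 -> b
  X3 -> A S
  X4 -> A T2

CYK fill:
  cell(0,0) a: {B,T1}  orig:{B}
  cell(1,1) b: {B,S,T2}  orig:{B,S}
  cell(2,2) b: {B,S,T2}  orig:{B,S}
  cell(0,1) ab: {S}
  cell(1,2) bb: ∅
  cell(0,2) abb: ∅

S ∉ T[0,2] ⇒ NO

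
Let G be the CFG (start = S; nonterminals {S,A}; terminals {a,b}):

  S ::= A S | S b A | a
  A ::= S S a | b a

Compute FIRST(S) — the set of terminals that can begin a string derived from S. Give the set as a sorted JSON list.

FIRST sets, iterate to fixpoint:
[1]
  A via A→b a: +{b}
  S via S→A S: +{b}
  S via S→a: +{a}
  S: {a,b}  A: {b}
[2]
  A via A→S S a: +{a}
  S: {a,b}  A: {a,b}
[3] done
  S: {a,b}  A: {a,b}

FIRST(S) = ["a", "b"]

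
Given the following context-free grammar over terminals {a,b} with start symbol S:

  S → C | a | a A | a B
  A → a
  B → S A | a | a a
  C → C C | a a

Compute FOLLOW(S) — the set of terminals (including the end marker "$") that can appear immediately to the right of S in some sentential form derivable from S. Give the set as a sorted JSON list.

FIRST iteration:
pass 1:
  A via A→a: +{a}
  B via B→a: +{a}
  C via C→a a: +{a}
  S via S→C: +{a}
  FIRST[S]={a}  FIRST[A]={a}  FIRST[B]={a}  FIRST[C]={a}
pass 2: (no change)
  FIRST[S]={a}  FIRST[A]={a}  FIRST[B]={a}  FIRST[C]={a}

Compute FOLLOW by fixpoint:
FOLLOW(S) := {$}
iter 1:
  B→S A: FOLLOW(S) ⊇ FIRST(A) = {a}; new: +{a}
  C→C C: FOLLOW(C) ⊇ FIRST(C) = {a}; new: +{a}
  S→C: FOLLOW(C) ⊇ FOLLOW(S) ⊇ {$,a}; new: +{$}
  S→a A: FOLLOW(A) ⊇ FOLLOW(S) ⊇ {$,a}; new: +{$,a}
  S→a B: FOLLOW(B) ⊇ FOLLOW(S) ⊇ {$,a}; new: +{$,a}
  S: {$,a}  A: {$,a}  B: {$,a}  C: {$,a}
iter 2: (stable)
  S: {$,a}  A: {$,a}  B: {$,a}  C: {$,a}

FOLLOW(S) = ["$", "a"]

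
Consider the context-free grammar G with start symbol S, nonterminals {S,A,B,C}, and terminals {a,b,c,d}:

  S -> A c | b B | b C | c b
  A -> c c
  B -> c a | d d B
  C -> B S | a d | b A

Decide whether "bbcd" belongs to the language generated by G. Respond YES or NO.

Convert to CNF:
  S -> A T0 | T0 T3 | T3 B | T3 C
  A -> T0 T0
  B -> T0 T1 | T2 X4
  C -> B S | T1 T2 | T3 A
  T0 -> c
  T1 -> a
  T2 -> d
  T3 -> b
  X4 -> T2 B

CYK fill:
  T[0,0] 'b' = {T3}  orig:{}
  T[1,1] 'b' = {T3}  orig:{}
  T[2,2] 'c' = {T0}  orig:{}
  T[3,3] 'd' = {T2}  orig:{}
  T[0,1] 'bb' = ∅
  T[1,2] 'bc' = ∅
  T[2,3] 'cd' = ∅
  T[0,2] 'bbc' = ∅
  T[1,3] 'bcd' = ∅
  T[0,3] 'bbcd' = ∅

S ∉ T[0,3] ⇒ NO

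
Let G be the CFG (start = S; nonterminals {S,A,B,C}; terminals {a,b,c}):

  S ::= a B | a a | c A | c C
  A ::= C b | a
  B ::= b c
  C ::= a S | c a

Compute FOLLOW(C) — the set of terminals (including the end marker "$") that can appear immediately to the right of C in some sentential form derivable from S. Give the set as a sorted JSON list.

Compute FIRST by fixpoint:
round 1:
  A via A→a: +{a}
  B via B→b c: +{b}
  C via C→a S: +{a}
  C via C→c a: +{c}
  S via S→a B: +{a}
  S via S→c A: +{c}
  S: {a,c}  A: {a}  B: {b}  C: {a,c}
round 2:
  A via A→C b: +{c}
  S: {a,c}  A: {a,c}  B: {b}  C: {a,c}
round 3: done
  S: {a,c}  A: {a,c}  B: {b}  C: {a,c}

Compute FOLLOW by fixpoint:
seed FOLLOW(S) with $
iter 1:
  A→C b: FOLLOW(C) ⊇ FIRST(b) = {b}; new: +{b}
  C→a S: FOLLOW(S) ⊇ FOLLOW(C) ⊇ {b}; new: +{b}
  S→a B: FOLLOW(B) ⊇ FOLLOW(S) ⊇ {$,b}; new: +{$,b}
  S→c A: FOLLOW(A) ⊇ FOLLOW(S) ⊇ {$,b}; new: +{$,b}
  S→c C: FOLLOW(C) ⊇ FOLLOW(S) ⊇ {$,b}; new: +{$}
  FOLLOW(S)={$,b}  FOLLOW(A)={$,b}  FOLLOW(B)={$,b}  FOLLOW(C)={$,b}
iter 2: — fixpoint
  FOLLOW(S)={$,b}  FOLLOW(A)={$,b}  FOLLOW(B)={$,b}  FOLLOW(C)={$,b}

FOLLOW(C) = ["$", "b"]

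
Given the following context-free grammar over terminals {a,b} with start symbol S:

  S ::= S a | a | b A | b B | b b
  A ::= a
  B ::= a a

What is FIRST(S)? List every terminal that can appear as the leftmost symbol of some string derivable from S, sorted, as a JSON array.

Compute FIRST by fixpoint:
iter 1:
  A via A→a: +{a}
  B via B→a a: +{a}
  S via S→a: +{a}
  S via S→b A: +{b}
  S: {a,b}  A: {a}  B: {a}
iter 2: done
  S: {a,b}  A: {a}  B: {a}

FIRST(S) = ["a", "b"]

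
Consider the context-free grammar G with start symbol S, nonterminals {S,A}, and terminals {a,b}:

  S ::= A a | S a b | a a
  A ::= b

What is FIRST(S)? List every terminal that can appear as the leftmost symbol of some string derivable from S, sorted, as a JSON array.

Compute FIRST by fixpoint:
[1]
  A via A→b: +{b}
  S via S→A a: +{b}
  S via S→a a: +{a}
  FIRST[S]={a,b}  FIRST[A]={b}
[2] done
  FIRST[S]={a,b}  FIRST[A]={b}

FIRST(S) = ["a", "b"]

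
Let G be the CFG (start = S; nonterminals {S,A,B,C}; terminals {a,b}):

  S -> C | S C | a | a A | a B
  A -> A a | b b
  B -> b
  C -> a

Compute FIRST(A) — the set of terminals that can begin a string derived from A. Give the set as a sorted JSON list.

Compute FIRST by fixpoint:
[1]
  A via A→b b: +{b}
  B via B→b: +{b}
  C via C→a: +{a}
  S via S→C: +{a}
  FIRST(S)={a}  FIRST(A)={b}  FIRST(B)={b}  FIRST(C)={a}
[2] (stable)
  FIRST(S)={a}  FIRST(A)={b}  FIRST(B)={b}  FIRST(C)={a}

FIRST(A) = ["b"]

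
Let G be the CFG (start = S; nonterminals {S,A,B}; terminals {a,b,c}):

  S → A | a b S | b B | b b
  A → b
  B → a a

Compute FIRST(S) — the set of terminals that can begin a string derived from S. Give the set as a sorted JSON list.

Compute FIRST by fixpoint:
pass 1:
  A via A→b: +{b}
  B via B→a a: +{a}
  S via S→A: +{b}
  S via S→a b S: +{a}
  FIRST(S)={a,b}  FIRST(A)={b}  FIRST(B)={a}
pass 2: — fixpoint
  FIRST(S)={a,b}  FIRST(A)={b}  FIRST(B)={a}

FIRST(S) = ["a", "b"]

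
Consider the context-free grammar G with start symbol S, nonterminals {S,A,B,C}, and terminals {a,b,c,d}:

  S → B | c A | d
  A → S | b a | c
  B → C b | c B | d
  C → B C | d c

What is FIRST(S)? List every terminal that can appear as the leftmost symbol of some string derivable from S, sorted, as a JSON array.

Compute FIRST by fixpoint:
iter 1:
  A via A→b a: +{b}
  A via A→c: +{c}
  B via B→c B: +{c}
  B via B→d: +{d}
  C via C→B C: +{c,d}
  S via S→B: +{c,d}
  FIRST[S]={c,d}  FIRST[A]={b,c}  FIRST[B]={c,d}  FIRST[C]={c,d}
iter 2:
  A via A→S: +{d}
  FIRST[S]={c,d}  FIRST[A]={b,c,d}  FIRST[B]={c,d}  FIRST[C]={c,d}
iter 3: — fixpoint
  FIRST[S]={c,d}  FIRST[A]={b,c,d}  FIRST[B]={c,d}  FIRST[C]={c,d}

FIRST(S) = ["c", "d"]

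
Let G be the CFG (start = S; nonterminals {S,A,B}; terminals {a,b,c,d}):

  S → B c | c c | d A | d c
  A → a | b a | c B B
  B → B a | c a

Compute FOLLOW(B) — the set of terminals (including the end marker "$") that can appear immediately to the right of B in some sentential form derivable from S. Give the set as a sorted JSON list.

FIRST sets, iterate to fixpoint:
[1]
  A via A→a: +{a}
  A via A→b a: +{b}
  A via A→c B B: +{c}
  B via B→c a: +{c}
  S via S→B c: +{c}
  S via S→d A: +{d}
  FIRST(S)={c,d}  FIRST(A)={a,b,c}  FIRST(B)={c}
[2] — fixpoint
  FIRST(S)={c,d}  FIRST(A)={a,b,c}  FIRST(B)={c}

FOLLOW iteration:
FOLLOW(S) := {$}
round 1:
  A→c B B: FOLLOW(B) ⊇ FIRST(B) = {c}; new: +{c}
  B→B a: FOLLOW(B) ⊇ FIRST(a) = {a}; new: +{a}
  S→d A: FOLLOW(A) ⊇ FOLLOW(S) ⊇ {$}; new: +{$}
  S: {$}  A: {$}  B: {a,c}
round 2:
  A→c B B: FOLLOW(B) ⊇ FOLLOW(A) ⊇ {$}; new: +{$}
  S: {$}  A: {$}  B: {$,a,c}
round 3: done
  S: {$}  A: {$}  B: {$,a,c}

FOLLOW(B) = ["$", "a", "c"]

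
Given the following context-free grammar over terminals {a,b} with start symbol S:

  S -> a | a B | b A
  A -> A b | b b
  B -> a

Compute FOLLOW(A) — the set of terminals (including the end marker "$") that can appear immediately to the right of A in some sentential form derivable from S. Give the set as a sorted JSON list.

FIRST iteration:
iter 1:
  A via A→b b: +{b}
  B via B→a: +{a}
  S via S→a: +{a}
  S via S→b A: +{b}
  S: {a,b}  A: {b}  B: {a}
iter 2: (no change)
  S: {a,b}  A: {b}  B: {a}

FOLLOW iteration:
initialize: $ ∈ FOLLOW(S)
round 1:
  A→A b: FOLLOW(A) ⊇ FIRST(b) = {b}; new: +{b}
  S→a B: FOLLOW(B) ⊇ FOLLOW(S) ⊇ {$}; new: +{$}
  S→b A: FOLLOW(A) ⊇ FOLLOW(S) ⊇ {$}; new: +{$}
  FOLLOW[S]={$}  FOLLOW[A]={$,b}  FOLLOW[B]={$}
round 2: (stable)
  FOLLOW[S]={$}  FOLLOW[A]={$,b}  FOLLOW[B]={$}

FOLLOW(A) = ["$", "b"]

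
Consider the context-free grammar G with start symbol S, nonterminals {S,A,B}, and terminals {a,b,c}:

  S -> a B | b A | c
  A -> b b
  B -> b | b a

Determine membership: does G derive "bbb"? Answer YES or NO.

Convert to CNF:
  S -> T0 A | T1 B | c
  A -> T0 T0
  B -> T0 T1 | b
  T0 -> b
  T1 -> a

CYK fill:
  [0..0]={B,T0}  "b"  orig:{B}
  [1..1]={B,T0}  "b"  orig:{B}
  [2..2]={B,T0}  "b"  orig:{B}
  [0..1]={A}  "bb"
  [1..2]={A}  "bb"
  [0..2]={S}  "bbb"

S ∈ T[0,2] ⇒ YES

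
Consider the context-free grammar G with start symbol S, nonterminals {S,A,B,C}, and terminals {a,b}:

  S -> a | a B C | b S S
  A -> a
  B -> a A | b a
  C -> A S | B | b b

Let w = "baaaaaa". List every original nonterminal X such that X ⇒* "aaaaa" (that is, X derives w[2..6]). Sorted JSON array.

Convert to CNF:
  S -> T0 X2 | T1 X3 | a
  A -> a
  B -> T0 A | T1 T0
  C -> A S | T0 A | T1 T0 | T1 T1
  T0 -> a
  T1 -> b
  X2 -> B C
  X3 -> S S

Fill CYK table bottom-up — only the sub-triangle for w[2..6]:
  [2..2]={A,S,T0}  "a"  orig:{A,S}
  [3..3]={A,S,T0}  "a"  orig:{A,S}
  [4..4]={A,S,T0}  "a"  orig:{A,S}
  [5..5]={A,S,T0}  "a"  orig:{A,S}
  [6..6]={A,S,T0}  "a"  orig:{A,S}
  [2..3]={B,C,X3}  "aa"  orig:{B,C}
  [3..4]={B,C,X3}  "aa"  orig:{B,C}
  [4..5]={B,C,X3}  "aa"  orig:{B,C}
  [5..6]={B,C,X3}  "aa"  orig:{B,C}
  [2..4]=∅  "aaa"
  [3..5]=∅  "aaa"
  [4..6]=∅  "aaa"
  [2..5]={X2}  "aaaa"  orig:{}
  [3..6]={X2}  "aaaa"  orig:{}
  [2..6]={S}  "aaaaa"

Original NTs in T[2,6] deriving "aaaaa": ["S"]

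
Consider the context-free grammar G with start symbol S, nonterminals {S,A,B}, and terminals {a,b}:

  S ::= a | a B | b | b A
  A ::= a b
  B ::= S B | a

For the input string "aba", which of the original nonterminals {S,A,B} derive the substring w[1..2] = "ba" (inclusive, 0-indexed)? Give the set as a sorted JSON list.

CNF form of G:
  S -> T0 B | T1 A | a | b
  A -> T0 T1
  B -> S B | a
  T0 -> a
  T1 -> b

CYK fill, restricted to cells inside w[1..2]:
  [1..1]={S,T1}  "b"  orig:{S}
  [2..2]={B,S,T0}  "a"  orig:{B,S}
  [1..2]={B}  "ba"

Original NTs in T[1,2] deriving "ba": ["B"]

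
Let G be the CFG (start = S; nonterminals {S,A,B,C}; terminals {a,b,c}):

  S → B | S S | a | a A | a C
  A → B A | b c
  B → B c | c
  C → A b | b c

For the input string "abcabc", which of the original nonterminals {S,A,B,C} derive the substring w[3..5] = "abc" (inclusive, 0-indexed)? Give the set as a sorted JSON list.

Convert to CNF:
  S -> B T1 | S S | T2 A | T2 C | a | c
  A -> B A | T0 T1
  B -> B T1 | c
  C -> A T0 | T0 T1
  T0 -> b
  T1 -> c
  T2 -> a

Fill CYK table bottom-up, restricted to cells inside w[3..5]:
  T[3,3] 'a' = {S,T2}  orig:{S}
  T[4,4] 'b' = {T0}  orig:{}
  T[5,5] 'c' = {B,S,T1}  orig:{B,S}
  T[3,4] 'ab' = ∅
  T[4,5] 'bc' = {A,C}
  T[3,5] 'abc' = {S}

Original NTs in T[3,5] deriving "abc": ["S"]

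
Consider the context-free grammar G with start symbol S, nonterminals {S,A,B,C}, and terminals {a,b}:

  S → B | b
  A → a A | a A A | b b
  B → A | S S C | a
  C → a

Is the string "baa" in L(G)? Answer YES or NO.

Convert to CNF:
  S -> S X5 | T0 A | T0 X6 | T1 T1 | a | b
  A -> T0 A | T0 X2 | T1 T1
  B -> S X3 | T0 A | T0 X4 | T1 T1 | a
  C -> a
  T0 -> a
  T1 -> b
  X2 -> A A
  X3 -> S C
  X4 -> A A
  X5 -> S C
  X6 -> A A

Fill CYK table bottom-up:
  T[0,0] 'b' = {S,T1}  orig:{S}
  T[1,1] 'a' = {B,C,S,T0}  orig:{B,C,S}
  T[2,2] 'a' = {B,C,S,T0}  orig:{B,C,S}
  T[0,1] 'ba' = {X3,X5}  orig:{}
  T[1,2] 'aa' = {X3,X5}  orig:{}
  T[0,2] 'baa' = {B,S}

S ∈ T[0,2] ⇒ YES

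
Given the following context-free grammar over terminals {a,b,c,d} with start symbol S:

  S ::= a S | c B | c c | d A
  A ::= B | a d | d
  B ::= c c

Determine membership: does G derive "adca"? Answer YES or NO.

Convert to CNF:
  S -> T0 S | T1 A | T2 B | T2 T2
  A -> T0 T1 | T2 T2 | d
  B -> T2 T2
  T0 -> a
  T1 -> d
  T2 -> c

CYK table (by increasing span):
  T[0,0] 'a' = {T0}  orig:{}
  T[1,1] 'd' = {A,T1}  orig:{A}
  T[2,2] 'c' = {T2}  orig:{}
  T[3,3] 'a' = {T0}  orig:{}
  T[0,1] 'ad' = {A}
  T[1,2] 'dc' = ∅
  T[2,3] 'ca' = ∅
  T[0,2] 'adc' = ∅
  T[1,3] 'dca' = ∅
  T[0,3] 'adca' = ∅

S ∉ T[0,3] ⇒ NO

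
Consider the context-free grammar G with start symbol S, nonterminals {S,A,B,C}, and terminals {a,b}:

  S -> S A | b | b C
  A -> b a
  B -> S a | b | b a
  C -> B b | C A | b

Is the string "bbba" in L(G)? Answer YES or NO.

Convert to CNF:
  S -> S A | T0 C | b
  A -> T0 T1
  B -> S T1 | T0 T1 | b
  C -> B T0 | C A | b
  T0 -> b
  T1 -> a

CYK fill:
  T[0,0] 'b' = {B,C,S,T0}  orig:{B,C,S}
  T[1,1] 'b' = {B,C,S,T0}  orig:{B,C,S}
  T[2,2] 'b' = {B,C,S,T0}  orig:{B,C,S}
  T[3,3] 'a' = {T1}  orig:{}
  T[0,1] 'bb' = {C,S}
  T[1,2] 'bb' = {C,S}
  T[2,3] 'ba' = {A,B}
  T[0,2] 'bbb' = {S}
  T[1,3] 'bba' = {B,C,S}
  T[0,3] 'bbba' = {B,C,S}

S ∈ T[0,3] ⇒ YES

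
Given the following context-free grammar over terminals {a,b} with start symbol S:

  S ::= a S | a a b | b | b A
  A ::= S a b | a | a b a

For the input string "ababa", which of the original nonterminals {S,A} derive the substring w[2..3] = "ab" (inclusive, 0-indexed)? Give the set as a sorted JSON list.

CNF form of G:
  S -> T0 S | T0 X4 | T1 A | b
  A -> S X2 | T0 X3 | a
  T0 -> a
  T1 -> b
  X2 -> T0 T1
  X3 -> T1 T0
  X4 -> T0 T1

CYK fill (cells [i..j] with 2 ≤ i ≤ j ≤ 3 only):
  [2..2]={A,T0}  "a"  orig:{A}
  [3..3]={S,T1}  "b"  orig:{S}
  [2..3]={S,X2,X4}  "ab"  orig:{S}

Original NTs in T[2,3] deriving "ab": ["S"]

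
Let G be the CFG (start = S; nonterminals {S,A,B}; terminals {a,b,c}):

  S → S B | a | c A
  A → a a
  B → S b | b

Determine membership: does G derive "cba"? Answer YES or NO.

Convert to CNF:
  S -> S B | T2 A | a
  A -> T0 T0
  B -> S T1 | b
  T0 -> a
  T1 -> b
  T2 -> c

CYK fill:
  T[0,0] 'c' = {T2}  orig:{}
  T[1,1] 'b' = {B,T1}  orig:{B}
  T[2,2] 'a' = {S,T0}  orig:{S}
  T[0,1] 'cb' = ∅
  T[1,2] 'ba' = ∅
  T[0,2] 'cba' = ∅

S ∉ T[0,2] ⇒ NO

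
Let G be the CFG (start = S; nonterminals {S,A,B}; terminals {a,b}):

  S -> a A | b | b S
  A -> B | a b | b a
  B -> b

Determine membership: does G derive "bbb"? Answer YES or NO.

CNF form of G:
  S -> T0 A | T1 S | b
  A -> T0 T1 | T1 T0 | b
  B -> b
  T0 -> a
  T1 -> b

CYK table (by increasing span):
  [0..0]={A,B,S,T1}  "b"  orig:{A,B,S}
  [1..1]={A,B,S,T1}  "b"  orig:{A,B,S}
  [2..2]={A,B,S,T1}  "b"  orig:{A,B,S}
  [0..1]={S}  "bb"
  [1..2]={S}  "bb"
  [0..2]={S}  "bbb"

S ∈ T[0,2] ⇒ YES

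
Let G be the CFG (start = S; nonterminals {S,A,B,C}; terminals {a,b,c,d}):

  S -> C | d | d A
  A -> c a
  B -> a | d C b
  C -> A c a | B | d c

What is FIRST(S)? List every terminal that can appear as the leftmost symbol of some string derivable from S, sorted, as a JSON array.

FIRST sets, iterate to fixpoint:
round 1:
  A via A→c a: +{c}
  B via B→a: +{a}
  B via B→d C b: +{d}
  C via C→A c a: +{c}
  C via C→B: +{a,d}
  S via S→C: +{a,c,d}
  S: {a,c,d}  A: {c}  B: {a,d}  C: {a,c,d}
round 2: — fixpoint
  S: {a,c,d}  A: {c}  B: {a,d}  C: {a,c,d}

FIRST(S) = ["a", "c", "d"]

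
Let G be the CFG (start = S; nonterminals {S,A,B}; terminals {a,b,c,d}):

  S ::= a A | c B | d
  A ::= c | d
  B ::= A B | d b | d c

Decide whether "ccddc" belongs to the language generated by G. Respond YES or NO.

CNF form of G:
  S -> T2 B | T3 A | d
  A -> c | d
  B -> A B | T0 T1 | T0 T2
  T0 -> d
  T1 -> b
  T2 -> c
  T3 -> a

CYK fill:
  T[0,0] 'c' = {A,T2}  orig:{A}
  T[1,1] 'c' = {A,T2}  orig:{A}
  T[2,2] 'd' = {A,S,T0}  orig:{A,S}
  T[3,3] 'd' = {A,S,T0}  orig:{A,S}
  T[4,4] 'c' = {A,T2}  orig:{A}
  T[0,1] 'cc' = ∅
  T[1,2] 'cd' = ∅
  T[2,3] 'dd' = ∅
  T[3,4] 'dc' = {B}
  T[0,2] 'ccd' = ∅
  T[1,3] 'cdd' = ∅
  T[2,4] 'ddc' = {B}
  T[0,3] 'ccdd' = ∅
  T[1,4] 'cddc' = {B,S}
  T[0,4] 'ccddc' = {B,S}

S ∈ T[0,4] ⇒ YES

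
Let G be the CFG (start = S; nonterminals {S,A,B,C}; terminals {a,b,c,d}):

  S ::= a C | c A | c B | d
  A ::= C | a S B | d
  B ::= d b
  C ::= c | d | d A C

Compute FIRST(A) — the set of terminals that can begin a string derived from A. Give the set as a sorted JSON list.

Compute FIRST by fixpoint:
iter 1:
  A via A→a S B: +{a}
  A via A→d: +{d}
  B via B→d b: +{d}
  C via C→c: +{c}
  C via C→d: +{d}
  S via S→a C: +{a}
  S via S→c A: +{c}
  S via S→d: +{d}
  FIRST[S]={a,c,d}  FIRST[A]={a,d}  FIRST[B]={d}  FIRST[C]={c,d}
iter 2:
  A via A→C: +{c}
  FIRST[S]={a,c,d}  FIRST[A]={a,c,d}  FIRST[B]={d}  FIRST[C]={c,d}
iter 3: — fixpoint
  FIRST[S]={a,c,d}  FIRST[A]={a,c,d}  FIRST[B]={d}  FIRST[C]={c,d}

FIRST(A) = ["a", "c", "d"]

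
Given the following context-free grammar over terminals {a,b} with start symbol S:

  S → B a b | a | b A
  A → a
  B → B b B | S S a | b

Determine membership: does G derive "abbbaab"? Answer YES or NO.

Convert to CNF:
  S -> B X4 | T0 A | a
  A -> a
  B -> B X2 | S X3 | b
  T0 -> b
  T1 -> a
  X2 -> T0 B
  X3 -> S T1
  X4 -> T1 T0

CYK table (by increasing span):
  cell(0,0) a: {A,S,T1}  orig:{A,S}
  cell(1,1) b: {B,T0}  orig:{B}
  cell(2,2) b: {B,T0}  orig:{B}
  cell(3,3) b: {B,T0}  orig:{B}
  cell(4,4) a: {A,S,T1}  orig:{A,S}
  cell(5,5) a: {A,S,T1}  orig:{A,S}
  cell(6,6) b: {B,T0}  orig:{B}
  cell(0,1) ab: {X4}  orig:{}
  cell(1,2) bb: {X2}  orig:{}
  cell(2,3) bb: {X2}  orig:{}
  cell(3,4) ba: {S}
  cell(4,5) aa: {X3}  orig:{}
  cell(5,6) ab: {X4}  orig:{}
  cell(0,2) abb: ∅
  cell(1,3) bbb: {B}
  cell(2,4) bba: ∅
  cell(3,5) baa: {X3}  orig:{}
  cell(4,6) aab: ∅
  cell(0,3) abbb: ∅
  cell(1,4) bbba: ∅
  cell(2,5) bbaa: ∅
  cell(3,6) baab: ∅
  cell(0,4) abbba: ∅
  cell(1,5) bbbaa: ∅
  cell(2,6) bbaab: ∅
  cell(0,5) abbbaa: ∅
  cell(1,6) bbbaab: ∅
  cell(0,6) abbbaab: ∅

S ∉ T[0,6] ⇒ NO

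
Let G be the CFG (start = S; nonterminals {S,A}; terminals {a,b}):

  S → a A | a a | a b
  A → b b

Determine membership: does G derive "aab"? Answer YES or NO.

Convert to CNF:
  S -> T1 A | T1 T0 | T1 T1
  A -> T0 T0
  T0 -> b
  T1 -> a

Fill CYK table bottom-up:
  T[0,0] 'a' = {T1}  orig:{}
  T[1,1] 'a' = {T1}  orig:{}
  T[2,2] 'b' = {T0}  orig:{}
  T[0,1] 'aa' = {S}
  T[1,2] 'ab' = {S}
  T[0,2] 'aab' = ∅

S ∉ T[0,2] ⇒ NO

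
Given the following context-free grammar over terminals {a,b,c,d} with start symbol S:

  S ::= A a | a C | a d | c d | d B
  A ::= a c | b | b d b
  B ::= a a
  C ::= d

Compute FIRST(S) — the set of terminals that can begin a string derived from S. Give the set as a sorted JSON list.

Compute FIRST by fixpoint:
[1]
  A via A→a c: +{a}
  A via A→b: +{b}
  B via B→a a: +{a}
  C via C→d: +{d}
  S via S→A a: +{a,b}
  S via S→c d: +{c}
  S via S→d B: +{d}
  S: {a,b,c,d}  A: {a,b}  B: {a}  C: {d}
[2] (stable)
  S: {a,b,c,d}  A: {a,b}  B: {a}  C: {d}

FIRST(S) = ["a", "b", "c", "d"]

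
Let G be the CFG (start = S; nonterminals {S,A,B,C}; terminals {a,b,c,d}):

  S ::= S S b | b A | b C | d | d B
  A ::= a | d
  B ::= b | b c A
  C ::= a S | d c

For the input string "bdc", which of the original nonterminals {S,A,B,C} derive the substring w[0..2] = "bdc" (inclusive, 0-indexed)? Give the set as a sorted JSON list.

CNF form of G:
  S -> S X5 | T0 A | T0 C | T3 B | d
  A -> a | d
  B -> T0 X4 | b
  C -> T2 S | T3 T1
  T0 -> b
  T1 -> c
  T2 -> a
  T3 -> d
  X4 -> T1 A
  X5 -> S T0

CYK fill, restricted to cells inside w[0..2]:
  T[0,0] 'b' = {B,T0}  orig:{B}
  T[1,1] 'd' = {A,S,T3}  orig:{A,S}
  T[2,2] 'c' = {T1}  orig:{}
  T[0,1] 'bd' = {S}
  T[1,2] 'dc' = {C}
  T[0,2] 'bdc' = {S}

Original NTs in T[0,2] deriving "bdc": ["S"]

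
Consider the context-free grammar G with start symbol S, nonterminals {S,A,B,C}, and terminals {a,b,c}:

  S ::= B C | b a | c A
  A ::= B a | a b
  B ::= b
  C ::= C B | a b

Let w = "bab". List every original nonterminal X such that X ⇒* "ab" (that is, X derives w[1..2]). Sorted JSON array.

CNF form of G:
  S -> B C | T1 T0 | T2 A
  A -> B T0 | T0 T1
  B -> b
  C -> C B | T0 T1
  T0 -> a
  T1 -> b
  T2 -> c

CYK fill (cells [i..j] with 1 ≤ i ≤ j ≤ 2 only):
  cell(1,1) a: {T0}  orig:{}
  cell(2,2) b: {B,T1}  orig:{B}
  cell(1,2) ab: {A,C}

Original NTs in T[1,2] deriving "ab": ["A", "C"]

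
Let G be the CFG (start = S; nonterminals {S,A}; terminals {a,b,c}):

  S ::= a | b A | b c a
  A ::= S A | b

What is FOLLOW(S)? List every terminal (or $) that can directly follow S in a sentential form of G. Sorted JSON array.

Compute FIRST by fixpoint:
round 1:
  A via A→b: +{b}
  S via S→a: +{a}
  S via S→b A: +{b}
  FIRST(S)={a,b}  FIRST(A)={b}
round 2:
  A via A→S A: +{a}
  FIRST(S)={a,b}  FIRST(A)={a,b}
round 3: (stable)
  FIRST(S)={a,b}  FIRST(A)={a,b}

FOLLOW sets:
seed FOLLOW(S) with $
[1]
  A→S A: FOLLOW(S) ⊇ FIRST(A) = {a,b}; new: +{a,b}
  S→b A: FOLLOW(A) ⊇ FOLLOW(S) ⊇ {$,a,b}; new: +{$,a,b}
  FOLLOW[S]={$,a,b}  FOLLOW[A]={$,a,b}
[2] done
  FOLLOW[S]={$,a,b}  FOLLOW[A]={$,a,b}

FOLLOW(S) = ["$", "a", "b"]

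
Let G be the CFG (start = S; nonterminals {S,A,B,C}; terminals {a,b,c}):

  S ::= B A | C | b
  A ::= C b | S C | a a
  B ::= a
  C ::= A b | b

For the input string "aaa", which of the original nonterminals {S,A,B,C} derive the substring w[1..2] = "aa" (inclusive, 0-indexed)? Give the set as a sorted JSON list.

CNF form of G:
  S -> A T0 | B A | b
  A -> C T0 | S C | T1 T1
  B -> a
  C -> A T0 | b
  T0 -> b
  T1 -> a

Fill CYK table bottom-up (cells [i..j] with 1 ≤ i ≤ j ≤ 2 only):
  T[1,1] 'a' = {B,T1}  orig:{B}
  T[2,2] 'a' = {B,T1}  orig:{B}
  T[1,2] 'aa' = {A}

Original NTs in T[1,2] deriving "aa": ["A"]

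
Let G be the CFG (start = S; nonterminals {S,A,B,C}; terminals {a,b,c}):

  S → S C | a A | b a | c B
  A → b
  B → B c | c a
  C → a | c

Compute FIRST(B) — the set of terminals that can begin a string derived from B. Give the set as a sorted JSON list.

FIRST iteration:
round 1:
  A via A→b: +{b}
  B via B→c a: +{c}
  C via C→a: +{a}
  C via C→c: +{c}
  S via S→a A: +{a}
  S via S→b a: +{b}
  S via S→c B: +{c}
  FIRST(S)={a,b,c}  FIRST(A)={b}  FIRST(B)={c}  FIRST(C)={a,c}
round 2: (stable)
  FIRST(S)={a,b,c}  FIRST(A)={b}  FIRST(B)={c}  FIRST(C)={a,c}

FIRST(B) = ["c"]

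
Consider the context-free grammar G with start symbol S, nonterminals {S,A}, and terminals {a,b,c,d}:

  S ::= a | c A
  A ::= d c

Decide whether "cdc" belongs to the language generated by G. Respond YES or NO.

CNF form of G:
  S -> T1 A | a
  A -> T0 T1
  T0 -> d
  T1 -> c

CYK fill:
  T[0,0] 'c' = {T1}  orig:{}
  T[1,1] 'd' = {T0}  orig:{}
  T[2,2] 'c' = {T1}  orig:{}
  T[0,1] 'cd' = ∅
  T[1,2] 'dc' = {A}
  T[0,2] 'cdc' = {S}

S ∈ T[0,2] ⇒ YES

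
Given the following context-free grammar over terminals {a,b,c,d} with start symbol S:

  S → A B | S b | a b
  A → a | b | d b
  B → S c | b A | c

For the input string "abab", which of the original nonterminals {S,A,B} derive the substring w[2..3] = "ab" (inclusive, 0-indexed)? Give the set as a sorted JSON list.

CNF form of G:
  S -> A B | S T1 | T3 T1
  A -> T0 T1 | a | b
  B -> S T2 | T1 A | c
  T0 -> d
  T1 -> b
  T2 -> c
  T3 -> a

CYK fill — only the sub-triangle for w[2..3]:
  [2..2]={A,T3}  "a"  orig:{A}
  [3..3]={A,T1}  "b"  orig:{A}
  [2..3]={S}  "ab"

Original NTs in T[2,3] deriving "ab": ["S"]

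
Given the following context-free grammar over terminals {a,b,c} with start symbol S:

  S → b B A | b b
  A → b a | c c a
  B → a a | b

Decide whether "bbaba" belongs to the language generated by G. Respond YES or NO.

Convert to CNF:
  S -> T0 T0 | T0 X4
  A -> T0 T1 | T2 X3
  B -> T1 T1 | b
  T0 -> b
  T1 -> a
  T2 -> c
  X3 -> T2 T1
  X4 -> B A

CYK table (by increasing span):
  cell(0,0) b: {B,T0}  orig:{B}
  cell(1,1) b: {B,T0}  orig:{B}
  cell(2,2) a: {T1}  orig:{}
  cell(3,3) b: {B,T0}  orig:{B}
  cell(4,4) a: {T1}  orig:{}
  cell(0,1) bb: {S}
  cell(1,2) ba: {A}
  cell(2,3) ab: ∅
  cell(3,4) ba: {A}
  cell(0,2) bba: {X4}  orig:{}
  cell(1,3) bab: ∅
  cell(2,4) aba: ∅
  cell(0,3) bbab: ∅
  cell(1,4) baba: ∅
  cell(0,4) bbaba: ∅

S ∉ T[0,4] ⇒ NO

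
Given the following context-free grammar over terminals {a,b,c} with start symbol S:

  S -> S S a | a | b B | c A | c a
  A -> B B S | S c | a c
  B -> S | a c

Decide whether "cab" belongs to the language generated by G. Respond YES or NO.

CNF form of G:
  S -> S X5 | T0 A | T0 T1 | T2 B | a
  A -> B X3 | S T0 | T1 T0
  B -> S X4 | T0 A | T0 T1 | T1 T0 | T2 B | a
  T0 -> c
  T1 -> a
  T2 -> b
  X3 -> B S
  X4 -> S T1
  X5 -> S T1

Fill CYK table bottom-up:
  cell(0,0) c: {T0}  orig:{}
  cell(1,1) a: {B,S,T1}  orig:{B,S}
  cell(2,2) b: {T2}  orig:{}
  cell(0,1) ca: {B,S}
  cell(1,2) ab: ∅
  cell(0,2) cab: ∅

S ∉ T[0,2] ⇒ NO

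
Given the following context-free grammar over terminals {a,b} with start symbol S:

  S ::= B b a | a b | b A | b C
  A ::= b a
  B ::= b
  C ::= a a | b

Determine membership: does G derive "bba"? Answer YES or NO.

CNF form of G:
  S -> B X2 | T0 A | T0 C | T1 T0
  A -> T0 T1
  B -> b
  C -> T1 T1 | b
  T0 -> b
  T1 -> a
  X2 -> T0 T1

Fill CYK table bottom-up:
  cell(0,0) b: {B,C,T0}  orig:{B,C}
  cell(1,1) b: {B,C,T0}  orig:{B,C}
  cell(2,2) a: {T1}  orig:{}
  cell(0,1) bb: {S}
  cell(1,2) ba: {A,X2}  orig:{A}
  cell(0,2) bba: {S}

S ∈ T[0,2] ⇒ YES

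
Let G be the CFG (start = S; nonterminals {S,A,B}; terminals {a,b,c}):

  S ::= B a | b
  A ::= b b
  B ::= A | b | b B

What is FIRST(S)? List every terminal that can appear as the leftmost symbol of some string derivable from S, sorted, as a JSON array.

FIRST iteration:
iter 1:
  A via A→b b: +{b}
  B via B→A: +{b}
  S via S→B a: +{b}
  FIRST[S]={b}  FIRST[A]={b}  FIRST[B]={b}
iter 2: (no change)
  FIRST[S]={b}  FIRST[A]={b}  FIRST[B]={b}

FIRST(S) = ["b"]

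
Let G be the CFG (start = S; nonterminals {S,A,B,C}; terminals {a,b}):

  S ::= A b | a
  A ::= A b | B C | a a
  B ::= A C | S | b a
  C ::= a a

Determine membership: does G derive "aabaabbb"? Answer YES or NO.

CNF form of G:
  S -> A T0 | a
  A -> A T0 | B C | T1 T1
  B -> A C | A T0 | T0 T1 | a
  C -> T1 T1
  T0 -> b
  T1 -> a

CYK table (by increasing span):
  [0..0]={B,S,T1}  "a"  orig:{B,S}
  [1..1]={B,S,T1}  "a"  orig:{B,S}
  [2..2]={T0}  "b"  orig:{}
  [3..3]={B,S,T1}  "a"  orig:{B,S}
  [4..4]={B,S,T1}  "a"  orig:{B,S}
  [5..5]={T0}  "b"  orig:{}
  [6..6]={T0}  "b"  orig:{}
  [7..7]={T0}  "b"  orig:{}
  [0..1]={A,C}  "aa"
  [1..2]=∅  "ab"
  [2..3]={B}  "ba"
  [3..4]={A,C}  "aa"
  [4..5]=∅  "ab"
  [5..6]=∅  "bb"
  [6..7]=∅  "bb"
  [0..2]={A,B,S}  "aab"
  [1..3]=∅  "aba"
  [2..4]=∅  "baa"
  [3..5]={A,B,S}  "aab"
  [4..6]=∅  "abb"
  [5..7]=∅  "bbb"
  [0..3]=∅  "aaba"
  [1..4]=∅  "abaa"
  [2..5]=∅  "baab"
  [3..6]={A,B,S}  "aabb"
  [4..7]=∅  "abbb"
  [0..4]={A,B}  "aabaa"
  [1..5]=∅  "abaab"
  [2..6]=∅  "baabb"
  [3..7]={A,B,S}  "aabbb"
  [0..5]={A,B,S}  "aabaab"
  [1..6]=∅  "abaabb"
  [2..7]=∅  "baabbb"
  [0..6]={A,B,S}  "aabaabb"
  [1..7]=∅  "abaabbb"
  [0..7]={A,B,S}  "aabaabbb"

S ∈ T[0,7] ⇒ YES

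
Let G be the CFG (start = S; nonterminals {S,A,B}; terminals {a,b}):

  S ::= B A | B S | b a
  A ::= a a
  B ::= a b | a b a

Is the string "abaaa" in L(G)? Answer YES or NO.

CNF form of G:
  S -> B A | B S | T1 T0
  A -> T0 T0
  B -> T0 T1 | T0 X2
  T0 -> a
  T1 -> b
  X2 -> T1 T0

CYK fill:
  T[0,0] 'a' = {T0}  orig:{}
  T[1,1] 'b' = {T1}  orig:{}
  T[2,2] 'a' = {T0}  orig:{}
  T[3,3] 'a' = {T0}  orig:{}
  T[4,4] 'a' = {T0}  orig:{}
  T[0,1] 'ab' = {B}
  T[1,2] 'ba' = {S,X2}  orig:{S}
  T[2,3] 'aa' = {A}
  T[3,4] 'aa' = {A}
  T[0,2] 'aba' = {B}
  T[1,3] 'baa' = ∅
  T[2,4] 'aaa' = ∅
  T[0,3] 'abaa' = {S}
  T[1,4] 'baaa' = ∅
  T[0,4] 'abaaa' = {S}

S ∈ T[0,4] ⇒ YES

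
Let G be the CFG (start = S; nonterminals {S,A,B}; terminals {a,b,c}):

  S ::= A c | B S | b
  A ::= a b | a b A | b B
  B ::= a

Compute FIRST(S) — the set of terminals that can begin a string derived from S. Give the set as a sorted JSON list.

Compute FIRST by fixpoint:
[1]
  A via A→a b: +{a}
  A via A→b B: +{b}
  B via B→a: +{a}
  S via S→A c: +{a,b}
  S: {a,b}  A: {a,b}  B: {a}
[2] done
  S: {a,b}  A: {a,b}  B: {a}

FIRST(S) = ["a", "b"]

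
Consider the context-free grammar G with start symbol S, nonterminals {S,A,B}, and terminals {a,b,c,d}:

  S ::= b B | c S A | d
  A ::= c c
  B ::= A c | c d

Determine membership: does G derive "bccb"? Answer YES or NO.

CNF form of G:
  S -> T0 X3 | T2 B | d
  A -> T0 T0
  B -> A T0 | T0 T1
  T0 -> c
  T1 -> d
  T2 -> b
  X3 -> S A

CYK fill:
  T[0,0] 'b' = {T2}  orig:{}
  T[1,1] 'c' = {T0}  orig:{}
  T[2,2] 'c' = {T0}  orig:{}
  T[3,3] 'b' = {T2}  orig:{}
  T[0,1] 'bc' = ∅
  T[1,2] 'cc' = {A}
  T[2,3] 'cb' = ∅
  T[0,2] 'bcc' = ∅
  T[1,3] 'ccb' = ∅
  T[0,3] 'bccb' = ∅

S ∉ T[0,3] ⇒ NO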